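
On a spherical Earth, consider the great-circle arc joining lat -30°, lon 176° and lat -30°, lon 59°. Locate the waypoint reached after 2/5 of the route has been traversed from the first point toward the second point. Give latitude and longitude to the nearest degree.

Convert each endpoint to a unit vector on the sphere (x = cos φ cos λ, y = cos φ sin λ, z = sin φ).
The central angle between the endpoints is δ = arccos(p₁·p₂) ≈ 1.661 rad (95.2°).
Interpolate at f = 2/5 with slerp weights a = sin((1−f)δ)/sin δ ≈ 0.843, b = sin(fδ)/sin δ ≈ 0.619.
p = a·p₁ + b·p₂ ≈ (-0.452, 0.511, -0.731); φ = arcsin(p_z) ≈ -46.99°, λ = atan2(p_y, p_x) ≈ 131.53°.

≈ lat -47°, lon 132°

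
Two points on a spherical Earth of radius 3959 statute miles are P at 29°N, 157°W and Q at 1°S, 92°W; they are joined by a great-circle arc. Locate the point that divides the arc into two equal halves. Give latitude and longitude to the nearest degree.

≈ 16°N, 122°W

The haversine formula gives a central angle δ ≈ 1.201 rad (68.8°) between the endpoints.
Interpolate at f = 1/2 with slerp weights a = sin((1−f)δ)/sin δ ≈ 0.606, b = sin(fδ)/sin δ ≈ 0.606.
p = a·p₁ + b·p₂ ≈ (-0.509, -0.813, 0.283); φ = arcsin(p_z) ≈ 16.45°, λ = atan2(p_y, p_x) ≈ -122.06°.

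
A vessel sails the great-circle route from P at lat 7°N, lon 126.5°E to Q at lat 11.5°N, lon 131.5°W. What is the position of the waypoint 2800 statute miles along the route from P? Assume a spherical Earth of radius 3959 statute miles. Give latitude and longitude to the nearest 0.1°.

≈ lat 13.8°N, lon 167.2°E

Convert each endpoint to a unit vector on the sphere (x = cos φ cos λ, y = cos φ sin λ, z = sin φ).
The central angle between the endpoints is δ = arccos(p₁·p₂) ≈ 1.750 rad (100.2°). The total great-circle distance is δ·R ≈ 1.750 × 3959 ≈ 6927 mi, so the target fraction is f = 2800/6927 ≈ 0.404.
Interpolate at f ≈ 0.404 with slerp weights a = sin((1−f)δ)/sin δ ≈ 0.878, b = sin(fδ)/sin δ ≈ 0.660.
p = a·p₁ + b·p₂ ≈ (-0.947, 0.216, 0.239); φ = arcsin(p_z) ≈ 13.80°, λ = atan2(p_y, p_x) ≈ 167.17°.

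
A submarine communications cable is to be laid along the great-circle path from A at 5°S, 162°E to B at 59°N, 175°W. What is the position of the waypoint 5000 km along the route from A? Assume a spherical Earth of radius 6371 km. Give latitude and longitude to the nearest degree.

≈ 39°N, 173°E

Convert each endpoint to a unit vector on the sphere (x = cos φ cos λ, y = cos φ sin λ, z = sin φ).
The central angle between the endpoints is δ = arccos(p₁·p₂) ≈ 1.162 rad (66.6°). The total great-circle distance is δ·R ≈ 1.162 × 6371 ≈ 7403 km, so the target fraction is f = 5000/7403 ≈ 0.675.
Interpolate at f ≈ 0.675 with slerp weights a = sin((1−f)δ)/sin δ ≈ 0.401, b = sin(fδ)/sin δ ≈ 0.770.
p = a·p₁ + b·p₂ ≈ (-0.775, 0.089, 0.625); φ = arcsin(p_z) ≈ 38.70°, λ = atan2(p_y, p_x) ≈ 173.45°.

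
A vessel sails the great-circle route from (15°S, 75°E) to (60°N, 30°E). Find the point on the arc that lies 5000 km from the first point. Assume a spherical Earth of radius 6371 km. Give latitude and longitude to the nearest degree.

≈ (27°N, 59°E)

The haversine formula gives a central angle δ ≈ 1.453 rad (83.3°) between the endpoints. The total great-circle distance is δ·R ≈ 1.453 × 6371 ≈ 9258 km, so the target fraction is f = 5000/9258 ≈ 0.540.
Interpolate at f ≈ 0.540 with slerp weights a = sin((1−f)δ)/sin δ ≈ 0.624, b = sin(fδ)/sin δ ≈ 0.712.
p = a·p₁ + b·p₂ ≈ (0.464, 0.760, 0.455); φ = arcsin(p_z) ≈ 27.05°, λ = atan2(p_y, p_x) ≈ 58.59°.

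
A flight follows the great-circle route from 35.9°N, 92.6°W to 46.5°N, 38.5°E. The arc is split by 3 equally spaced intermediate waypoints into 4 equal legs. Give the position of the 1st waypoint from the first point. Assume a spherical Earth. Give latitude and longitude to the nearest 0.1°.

Convert each endpoint to a unit vector on the sphere (x = cos φ cos λ, y = cos φ sin λ, z = sin φ).
The central angle between the endpoints is δ = arccos(p₁·p₂) ≈ 1.512 rad (86.6°).
Interpolate at f = 1/4 with slerp weights a = sin((1−f)δ)/sin δ ≈ 0.908, b = sin(fδ)/sin δ ≈ 0.370.
p = a·p₁ + b·p₂ ≈ (0.166, -0.576, 0.800); φ = arcsin(p_z) ≈ 53.17°, λ = atan2(p_y, p_x) ≈ -73.94°.

≈ 53.2°N, 73.9°W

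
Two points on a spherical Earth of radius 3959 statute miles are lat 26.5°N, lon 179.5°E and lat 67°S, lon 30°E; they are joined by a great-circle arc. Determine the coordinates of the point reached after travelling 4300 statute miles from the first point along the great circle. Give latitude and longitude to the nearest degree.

≈ lat 33°S, lon 162°E

From cos δ = sin φ₁ sin φ₂ + cos φ₁ cos φ₂ cos Δλ, the central angle is δ ≈ 2.363 rad (135.4°). The total great-circle distance is δ·R ≈ 2.363 × 3959 ≈ 9356 mi, so the target fraction is f = 4300/9356 ≈ 0.460.
Interpolate at f ≈ 0.460 with slerp weights a = sin((1−f)δ)/sin δ ≈ 1.363, b = sin(fδ)/sin δ ≈ 1.260.
p = a·p₁ + b·p₂ ≈ (-0.793, 0.257, -0.552); φ = arcsin(p_z) ≈ -33.49°, λ = atan2(p_y, p_x) ≈ 162.06°.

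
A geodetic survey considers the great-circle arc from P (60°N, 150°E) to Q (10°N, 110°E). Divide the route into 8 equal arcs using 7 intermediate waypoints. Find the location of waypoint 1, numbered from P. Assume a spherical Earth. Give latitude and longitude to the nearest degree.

Write both endpoints as unit vectors p₁, p₂ with components (cos φ cos λ, cos φ sin λ, sin φ).
The central angle between the endpoints is δ = arccos(p₁·p₂) ≈ 1.015 rad (58.2°).
Interpolate at f = 1/8 with slerp weights a = sin((1−f)δ)/sin δ ≈ 0.913, b = sin(fδ)/sin δ ≈ 0.149.
p = a·p₁ + b·p₂ ≈ (-0.446, 0.366, 0.817); φ = arcsin(p_z) ≈ 54.77°, λ = atan2(p_y, p_x) ≈ 140.59°.

≈ (55°N, 141°E)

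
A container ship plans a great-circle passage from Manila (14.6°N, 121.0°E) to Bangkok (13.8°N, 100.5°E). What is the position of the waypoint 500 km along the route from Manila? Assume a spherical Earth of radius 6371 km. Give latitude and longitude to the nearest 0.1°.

≈ (14.6°N, 116.4°E)

Convert each endpoint to a unit vector on the sphere (x = cos φ cos λ, y = cos φ sin λ, z = sin φ).
The central angle between the endpoints is δ = arccos(p₁·p₂) ≈ 0.347 rad (19.9°). The total great-circle distance is δ·R ≈ 0.347 × 6371 ≈ 2211 km, so the target fraction is f = 500/2211 ≈ 0.226.
Interpolate at f ≈ 0.226 with slerp weights a = sin((1−f)δ)/sin δ ≈ 0.780, b = sin(fδ)/sin δ ≈ 0.231.
p = a·p₁ + b·p₂ ≈ (-0.430, 0.867, 0.252); φ = arcsin(p_z) ≈ 14.57°, λ = atan2(p_y, p_x) ≈ 116.35°.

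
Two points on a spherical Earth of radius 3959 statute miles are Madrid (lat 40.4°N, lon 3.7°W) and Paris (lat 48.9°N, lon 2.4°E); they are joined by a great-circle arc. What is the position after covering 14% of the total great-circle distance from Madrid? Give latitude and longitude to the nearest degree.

≈ lat 42°N, lon 3°W

Write both endpoints as unit vectors p₁, p₂ with components (cos φ cos λ, cos φ sin λ, sin φ).
The central angle between the endpoints is δ = arccos(p₁·p₂) ≈ 0.166 rad (9.5°).
Interpolate at f = 0.14 with slerp weights a = sin((1−f)δ)/sin δ ≈ 0.861, b = sin(fδ)/sin δ ≈ 0.141.
p = a·p₁ + b·p₂ ≈ (0.747, -0.038, 0.664); φ = arcsin(p_z) ≈ 41.61°, λ = atan2(p_y, p_x) ≈ -2.95°.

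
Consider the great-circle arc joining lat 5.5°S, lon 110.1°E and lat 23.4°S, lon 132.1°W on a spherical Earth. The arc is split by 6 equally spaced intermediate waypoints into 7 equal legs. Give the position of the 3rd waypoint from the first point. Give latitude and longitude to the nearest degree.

From cos δ = sin φ₁ sin φ₂ + cos φ₁ cos φ₂ cos Δλ, the central angle is δ ≈ 1.969 rad (112.8°).
Interpolate at f = 3/7 with slerp weights a = sin((1−f)δ)/sin δ ≈ 0.979, b = sin(fδ)/sin δ ≈ 0.811.
p = a·p₁ + b·p₂ ≈ (-0.834, 0.363, -0.416); φ = arcsin(p_z) ≈ -24.57°, λ = atan2(p_y, p_x) ≈ 156.47°.

≈ lat 25°S, lon 156°E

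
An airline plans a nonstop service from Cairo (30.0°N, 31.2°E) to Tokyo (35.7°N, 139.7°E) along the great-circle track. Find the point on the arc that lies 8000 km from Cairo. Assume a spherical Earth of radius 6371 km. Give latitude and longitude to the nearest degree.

The haversine formula gives a central angle δ ≈ 1.502 rad (86.1°) between the endpoints. The total great-circle distance is δ·R ≈ 1.502 × 6371 ≈ 9570 km, so the target fraction is f = 8000/9570 ≈ 0.836.
Interpolate at f ≈ 0.836 with slerp weights a = sin((1−f)δ)/sin δ ≈ 0.245, b = sin(fδ)/sin δ ≈ 0.953.
p = a·p₁ + b·p₂ ≈ (-0.409, 0.610, 0.678); φ = arcsin(p_z) ≈ 42.72°, λ = atan2(p_y, p_x) ≈ 123.84°.

≈ (43°N, 124°E)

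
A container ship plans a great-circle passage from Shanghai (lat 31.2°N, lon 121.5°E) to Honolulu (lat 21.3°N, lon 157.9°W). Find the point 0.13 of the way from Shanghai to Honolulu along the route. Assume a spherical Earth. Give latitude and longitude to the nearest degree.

≈ lat 33°N, lon 132°E

From cos δ = sin φ₁ sin φ₂ + cos φ₁ cos φ₂ cos Δλ, the central angle is δ ≈ 1.247 rad (71.4°).
Interpolate at f = 0.13 with slerp weights a = sin((1−f)δ)/sin δ ≈ 0.933, b = sin(fδ)/sin δ ≈ 0.170.
p = a·p₁ + b·p₂ ≈ (-0.564, 0.621, 0.545); φ = arcsin(p_z) ≈ 33.02°, λ = atan2(p_y, p_x) ≈ 132.26°.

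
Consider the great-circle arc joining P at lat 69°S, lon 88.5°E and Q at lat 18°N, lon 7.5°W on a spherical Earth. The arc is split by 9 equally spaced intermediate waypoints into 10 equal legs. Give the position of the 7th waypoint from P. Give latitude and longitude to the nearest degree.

≈ lat 12°S, lon 5°E

The haversine formula gives a central angle δ ≈ 1.901 rad (108.9°) between the endpoints.
Interpolate at f = 7/10 with slerp weights a = sin((1−f)δ)/sin δ ≈ 0.571, b = sin(fδ)/sin δ ≈ 1.027.
p = a·p₁ + b·p₂ ≈ (0.973, 0.077, -0.215); φ = arcsin(p_z) ≈ -12.44°, λ = atan2(p_y, p_x) ≈ 4.52°.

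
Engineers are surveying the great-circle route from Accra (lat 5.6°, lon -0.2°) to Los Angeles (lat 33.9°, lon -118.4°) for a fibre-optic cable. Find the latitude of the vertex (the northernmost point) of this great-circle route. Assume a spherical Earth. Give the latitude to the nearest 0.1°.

≈ 39.4°

The great circle lies in the plane with unit normal n̂ = (p₁ × p₂)/|p₁ × p₂|.
Here n̂_z ≈ -0.773; the vertex latitude is φ_max = arccos|n̂_z| ≈ 39.4°.
Check via Clairaut: cos φ_max = |cos φ₁| · sin C = cos(5.6°)·sin(51.0°) ≈ 0.773, again giving ≈ 39.4°.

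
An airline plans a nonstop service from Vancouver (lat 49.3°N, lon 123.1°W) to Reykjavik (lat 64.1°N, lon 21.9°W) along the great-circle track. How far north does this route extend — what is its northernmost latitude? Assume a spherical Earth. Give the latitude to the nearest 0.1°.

≈ 69.0°N

The great circle lies in the plane with unit normal n̂ = (p₁ × p₂)/|p₁ × p₂|.
Here n̂_z ≈ +0.359; the vertex latitude is φ_max = arccos|n̂_z| ≈ 69.0°.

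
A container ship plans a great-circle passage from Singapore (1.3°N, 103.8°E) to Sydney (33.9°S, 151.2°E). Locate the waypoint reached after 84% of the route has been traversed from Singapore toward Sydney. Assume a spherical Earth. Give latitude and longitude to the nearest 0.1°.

Convert each endpoint to a unit vector on the sphere (x = cos φ cos λ, y = cos φ sin λ, z = sin φ).
The central angle between the endpoints is δ = arccos(p₁·p₂) ≈ 0.990 rad (56.7°).
Interpolate at f = 0.84 with slerp weights a = sin((1−f)δ)/sin δ ≈ 0.189, b = sin(fδ)/sin δ ≈ 0.884.
p = a·p₁ + b·p₂ ≈ (-0.688, 0.537, -0.489); φ = arcsin(p_z) ≈ -29.26°, λ = atan2(p_y, p_x) ≈ 142.04°.

≈ 29.3°S, 142.0°E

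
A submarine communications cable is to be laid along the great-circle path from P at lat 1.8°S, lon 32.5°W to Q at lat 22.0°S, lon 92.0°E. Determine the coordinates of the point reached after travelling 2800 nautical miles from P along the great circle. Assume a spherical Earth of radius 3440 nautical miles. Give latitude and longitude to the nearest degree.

≈ lat 21°S, lon 11°E

Write both endpoints as unit vectors p₁, p₂ with components (cos φ cos λ, cos φ sin λ, sin φ).
The central angle between the endpoints is δ = arccos(p₁·p₂) ≈ 2.110 rad (120.9°). The total great-circle distance is δ·R ≈ 2.110 × 3440 ≈ 7257 nmi, so the target fraction is f = 2800/7257 ≈ 0.386.
Interpolate at f ≈ 0.386 with slerp weights a = sin((1−f)δ)/sin δ ≈ 1.121, b = sin(fδ)/sin δ ≈ 0.847.
p = a·p₁ + b·p₂ ≈ (0.918, 0.183, -0.353); φ = arcsin(p_z) ≈ -20.64°, λ = atan2(p_y, p_x) ≈ 11.26°.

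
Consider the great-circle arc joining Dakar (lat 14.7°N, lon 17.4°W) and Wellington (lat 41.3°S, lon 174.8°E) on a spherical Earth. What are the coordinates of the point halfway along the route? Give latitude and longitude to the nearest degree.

Write both endpoints as unit vectors p₁, p₂ with components (cos φ cos λ, cos φ sin λ, sin φ).
The central angle between the endpoints is δ = arccos(p₁·p₂) ≈ 2.642 rad (151.4°).
Interpolate at f = 1/2 with slerp weights a = sin((1−f)δ)/sin δ ≈ 2.022, b = sin(fδ)/sin δ ≈ 2.022.
p = a·p₁ + b·p₂ ≈ (0.354, -0.447, -0.822); φ = arcsin(p_z) ≈ -55.24°, λ = atan2(p_y, p_x) ≈ -51.67°.

≈ lat 55°S, lon 52°W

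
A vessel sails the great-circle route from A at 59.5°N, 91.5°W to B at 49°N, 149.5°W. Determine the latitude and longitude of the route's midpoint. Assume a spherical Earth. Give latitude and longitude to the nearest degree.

≈ 58°N, 125°W

Write both endpoints as unit vectors p₁, p₂ with components (cos φ cos λ, cos φ sin λ, sin φ).
The central angle between the endpoints is δ = arccos(p₁·p₂) ≈ 0.598 rad (34.2°).
Interpolate at f = 1/2 with slerp weights a = sin((1−f)δ)/sin δ ≈ 0.523, b = sin(fδ)/sin δ ≈ 0.523.
p = a·p₁ + b·p₂ ≈ (-0.303, -0.440, 0.846); φ = arcsin(p_z) ≈ 57.74°, λ = atan2(p_y, p_x) ≈ -124.55°.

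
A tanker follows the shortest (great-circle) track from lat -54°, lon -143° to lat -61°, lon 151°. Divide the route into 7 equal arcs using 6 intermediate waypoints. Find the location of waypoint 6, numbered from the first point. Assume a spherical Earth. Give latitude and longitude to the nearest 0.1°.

≈ lat -62.2°, lon 161.1°

Convert each endpoint to a unit vector on the sphere (x = cos φ cos λ, y = cos φ sin λ, z = sin φ).
The central angle between the endpoints is δ = arccos(p₁·p₂) ≈ 0.603 rad (34.6°).
Interpolate at f = 6/7 with slerp weights a = sin((1−f)δ)/sin δ ≈ 0.152, b = sin(fδ)/sin δ ≈ 0.871.
p = a·p₁ + b·p₂ ≈ (-0.441, 0.151, -0.885); φ = arcsin(p_z) ≈ -62.23°, λ = atan2(p_y, p_x) ≈ 161.07°.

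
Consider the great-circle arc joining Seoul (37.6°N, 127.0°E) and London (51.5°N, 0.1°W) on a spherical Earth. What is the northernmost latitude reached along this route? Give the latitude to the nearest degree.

≈ 66°N

The great circle lies in the plane with unit normal n̂ = (p₁ × p₂)/|p₁ × p₂|.
Here n̂_z ≈ -0.400; the vertex latitude is φ_max = arccos|n̂_z| ≈ 66.4°.
Check via Clairaut: cos φ_max = |cos φ₁| · sin C = cos(37.6°)·sin(30.3°) ≈ 0.400, again giving ≈ 66.4°.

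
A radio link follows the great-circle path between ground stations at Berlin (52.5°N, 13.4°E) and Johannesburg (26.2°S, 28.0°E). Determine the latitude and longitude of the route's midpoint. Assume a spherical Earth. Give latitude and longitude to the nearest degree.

The haversine formula gives a central angle δ ≈ 1.392 rad (79.7°) between the endpoints.
Interpolate at f = 1/2 with slerp weights a = sin((1−f)δ)/sin δ ≈ 0.651, b = sin(fδ)/sin δ ≈ 0.651.
p = a·p₁ + b·p₂ ≈ (0.902, 0.366, 0.229); φ = arcsin(p_z) ≈ 13.25°, λ = atan2(p_y, p_x) ≈ 22.11°.

≈ 13°N, 22°E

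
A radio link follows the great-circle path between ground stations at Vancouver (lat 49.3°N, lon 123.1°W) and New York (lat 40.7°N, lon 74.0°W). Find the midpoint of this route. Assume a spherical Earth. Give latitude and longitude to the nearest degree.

Write both endpoints as unit vectors p₁, p₂ with components (cos φ cos λ, cos φ sin λ, sin φ).
The central angle between the endpoints is δ = arccos(p₁·p₂) ≈ 0.613 rad (35.1°).
Interpolate at f = 1/2 with slerp weights a = sin((1−f)δ)/sin δ ≈ 0.524, b = sin(fδ)/sin δ ≈ 0.524.
p = a·p₁ + b·p₂ ≈ (-0.077, -0.669, 0.740); φ = arcsin(p_z) ≈ 47.69°, λ = atan2(p_y, p_x) ≈ -96.58°.

≈ lat 48°N, lon 97°W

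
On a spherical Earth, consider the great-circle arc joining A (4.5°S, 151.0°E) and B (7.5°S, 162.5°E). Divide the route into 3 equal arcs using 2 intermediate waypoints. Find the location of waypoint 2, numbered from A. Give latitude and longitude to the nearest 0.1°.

From cos δ = sin φ₁ sin φ₂ + cos φ₁ cos φ₂ cos Δλ, the central angle is δ ≈ 0.206 rad (11.8°).
Interpolate at f = 2/3 with slerp weights a = sin((1−f)δ)/sin δ ≈ 0.335, b = sin(fδ)/sin δ ≈ 0.669.
p = a·p₁ + b·p₂ ≈ (-0.925, 0.362, -0.114); φ = arcsin(p_z) ≈ -6.53°, λ = atan2(p_y, p_x) ≈ 158.65°.

≈ (6.5°S, 158.7°E)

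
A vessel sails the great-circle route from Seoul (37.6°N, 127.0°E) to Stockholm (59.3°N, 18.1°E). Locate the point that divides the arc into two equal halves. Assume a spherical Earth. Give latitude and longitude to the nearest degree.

≈ 62°N, 89°E

Write both endpoints as unit vectors p₁, p₂ with components (cos φ cos λ, cos φ sin λ, sin φ).
The central angle between the endpoints is δ = arccos(p₁·p₂) ≈ 1.166 rad (66.8°).
Interpolate at f = 1/2 with slerp weights a = sin((1−f)δ)/sin δ ≈ 0.599, b = sin(fδ)/sin δ ≈ 0.599.
p = a·p₁ + b·p₂ ≈ (0.005, 0.474, 0.881); φ = arcsin(p_z) ≈ 61.70°, λ = atan2(p_y, p_x) ≈ 89.39°.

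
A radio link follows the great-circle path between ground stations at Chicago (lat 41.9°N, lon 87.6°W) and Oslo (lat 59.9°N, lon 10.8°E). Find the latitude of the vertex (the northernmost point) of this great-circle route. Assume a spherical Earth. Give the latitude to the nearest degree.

The great circle lies in the plane with unit normal n̂ = (p₁ × p₂)/|p₁ × p₂|.
Here n̂_z ≈ +0.433; the vertex latitude is φ_max = arccos|n̂_z| ≈ 64.3°.
Check via Clairaut: cos φ_max = |cos φ₁| · sin C = cos(41.9°)·sin(35.6°) ≈ 0.433, again giving ≈ 64.3°.

≈ 64°N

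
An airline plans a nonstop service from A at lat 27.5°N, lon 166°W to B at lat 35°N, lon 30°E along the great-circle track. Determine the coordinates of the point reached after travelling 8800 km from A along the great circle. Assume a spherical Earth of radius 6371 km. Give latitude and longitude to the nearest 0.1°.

From cos δ = sin φ₁ sin φ₂ + cos φ₁ cos φ₂ cos Δλ, the central angle is δ ≈ 2.019 rad (115.7°). The total great-circle distance is δ·R ≈ 2.019 × 6371 ≈ 12865 km, so the target fraction is f = 8800/12865 ≈ 0.684.
Interpolate at f ≈ 0.684 with slerp weights a = sin((1−f)δ)/sin δ ≈ 0.661, b = sin(fδ)/sin δ ≈ 1.090.
p = a·p₁ + b·p₂ ≈ (0.204, 0.305, 0.930); φ = arcsin(p_z) ≈ 68.49°, λ = atan2(p_y, p_x) ≈ 56.15°.

≈ lat 68.5°N, lon 56.1°E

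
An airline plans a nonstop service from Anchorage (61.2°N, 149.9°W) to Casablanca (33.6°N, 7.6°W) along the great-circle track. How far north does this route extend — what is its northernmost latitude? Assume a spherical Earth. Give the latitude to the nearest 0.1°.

≈ 75.6°N

The great circle lies in the plane with unit normal n̂ = (p₁ × p₂)/|p₁ × p₂|.
Here n̂_z ≈ +0.249; the vertex latitude is φ_max = arccos|n̂_z| ≈ 75.6°.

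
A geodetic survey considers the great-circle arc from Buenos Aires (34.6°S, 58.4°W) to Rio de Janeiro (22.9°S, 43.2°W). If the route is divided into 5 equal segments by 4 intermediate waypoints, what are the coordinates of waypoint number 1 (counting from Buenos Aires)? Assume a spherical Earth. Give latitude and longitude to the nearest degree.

Convert each endpoint to a unit vector on the sphere (x = cos φ cos λ, y = cos φ sin λ, z = sin φ).
The central angle between the endpoints is δ = arccos(p₁·p₂) ≈ 0.309 rad (17.7°).
Interpolate at f = 1/5 with slerp weights a = sin((1−f)δ)/sin δ ≈ 0.805, b = sin(fδ)/sin δ ≈ 0.203.
p = a·p₁ + b·p₂ ≈ (0.483, -0.692, -0.536); φ = arcsin(p_z) ≈ -32.41°, λ = atan2(p_y, p_x) ≈ -55.07°.

≈ (32°S, 55°W)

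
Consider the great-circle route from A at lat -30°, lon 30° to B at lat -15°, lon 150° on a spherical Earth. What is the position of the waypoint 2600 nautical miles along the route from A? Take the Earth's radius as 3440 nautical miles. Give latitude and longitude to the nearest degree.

Write both endpoints as unit vectors p₁, p₂ with components (cos φ cos λ, cos φ sin λ, sin φ).
The central angle between the endpoints is δ = arccos(p₁·p₂) ≈ 1.864 rad (106.8°). The total great-circle distance is δ·R ≈ 1.864 × 3440 ≈ 6412 nmi, so the target fraction is f = 2600/6412 ≈ 0.406.
Interpolate at f ≈ 0.406 with slerp weights a = sin((1−f)δ)/sin δ ≈ 0.935, b = sin(fδ)/sin δ ≈ 0.716.
p = a·p₁ + b·p₂ ≈ (0.102, 0.751, -0.653); φ = arcsin(p_z) ≈ -40.75°, λ = atan2(p_y, p_x) ≈ 82.29°.

≈ lat -41°, lon 82°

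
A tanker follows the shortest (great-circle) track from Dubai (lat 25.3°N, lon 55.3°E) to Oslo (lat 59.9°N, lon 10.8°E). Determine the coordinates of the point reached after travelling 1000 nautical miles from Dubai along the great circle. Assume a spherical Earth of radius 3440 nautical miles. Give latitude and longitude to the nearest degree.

≈ lat 39°N, lon 45°E

Convert each endpoint to a unit vector on the sphere (x = cos φ cos λ, y = cos φ sin λ, z = sin φ).
The central angle between the endpoints is δ = arccos(p₁·p₂) ≈ 0.805 rad (46.1°). The total great-circle distance is δ·R ≈ 0.805 × 3440 ≈ 2769 nmi, so the target fraction is f = 1000/2769 ≈ 0.361.
Interpolate at f ≈ 0.361 with slerp weights a = sin((1−f)δ)/sin δ ≈ 0.682, b = sin(fδ)/sin δ ≈ 0.398.
p = a·p₁ + b·p₂ ≈ (0.547, 0.545, 0.636); φ = arcsin(p_z) ≈ 39.47°, λ = atan2(p_y, p_x) ≈ 44.87°.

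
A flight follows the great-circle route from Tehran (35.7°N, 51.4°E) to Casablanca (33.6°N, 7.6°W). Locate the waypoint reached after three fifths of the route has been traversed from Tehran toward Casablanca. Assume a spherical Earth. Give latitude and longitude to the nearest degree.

≈ 38°N, 15°E

Write both endpoints as unit vectors p₁, p₂ with components (cos φ cos λ, cos φ sin λ, sin φ).
The central angle between the endpoints is δ = arccos(p₁·p₂) ≈ 0.835 rad (47.8°).
Interpolate at f = 3/5 with slerp weights a = sin((1−f)δ)/sin δ ≈ 0.442, b = sin(fδ)/sin δ ≈ 0.648.
p = a·p₁ + b·p₂ ≈ (0.759, 0.209, 0.617); φ = arcsin(p_z) ≈ 38.07°, λ = atan2(p_y, p_x) ≈ 15.42°.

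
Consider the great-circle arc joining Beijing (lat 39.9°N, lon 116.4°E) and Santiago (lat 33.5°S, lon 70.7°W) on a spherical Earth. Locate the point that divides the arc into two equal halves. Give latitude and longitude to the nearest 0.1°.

≈ lat 36.9°N, lon 123.3°W

Convert each endpoint to a unit vector on the sphere (x = cos φ cos λ, y = cos φ sin λ, z = sin φ).
The central angle between the endpoints is δ = arccos(p₁·p₂) ≈ 2.992 rad (171.4°).
Interpolate at f = 1/2 with slerp weights a = sin((1−f)δ)/sin δ ≈ 6.700, b = sin(fδ)/sin δ ≈ 6.700.
p = a·p₁ + b·p₂ ≈ (-0.439, -0.669, 0.600); φ = arcsin(p_z) ≈ 36.85°, λ = atan2(p_y, p_x) ≈ -123.26°.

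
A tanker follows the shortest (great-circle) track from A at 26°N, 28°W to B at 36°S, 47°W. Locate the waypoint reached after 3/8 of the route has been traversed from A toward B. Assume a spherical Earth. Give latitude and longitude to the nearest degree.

Convert each endpoint to a unit vector on the sphere (x = cos φ cos λ, y = cos φ sin λ, z = sin φ).
The central angle between the endpoints is δ = arccos(p₁·p₂) ≈ 1.126 rad (64.5°).
Interpolate at f = 3/8 with slerp weights a = sin((1−f)δ)/sin δ ≈ 0.717, b = sin(fδ)/sin δ ≈ 0.454.
p = a·p₁ + b·p₂ ≈ (0.819, -0.571, 0.047); φ = arcsin(p_z) ≈ 2.72°, λ = atan2(p_y, p_x) ≈ -34.88°.

≈ 3°N, 35°W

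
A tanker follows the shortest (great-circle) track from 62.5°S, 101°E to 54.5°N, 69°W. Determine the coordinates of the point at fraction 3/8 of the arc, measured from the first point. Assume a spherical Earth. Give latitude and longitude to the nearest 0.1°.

The haversine formula gives a central angle δ ≈ 2.975 rad (170.5°) between the endpoints.
Interpolate at f = 3/8 with slerp weights a = sin((1−f)δ)/sin δ ≈ 5.789, b = sin(fδ)/sin δ ≈ 5.424.
p = a·p₁ + b·p₂ ≈ (0.619, -0.317, -0.719); φ = arcsin(p_z) ≈ -45.96°, λ = atan2(p_y, p_x) ≈ -27.11°.

≈ 46.0°S, 27.1°W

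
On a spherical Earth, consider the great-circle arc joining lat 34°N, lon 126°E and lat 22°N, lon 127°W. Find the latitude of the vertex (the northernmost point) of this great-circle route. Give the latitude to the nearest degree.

≈ 43°N

The great circle lies in the plane with unit normal n̂ = (p₁ × p₂)/|p₁ × p₂|.
Here n̂_z ≈ +0.735; the vertex latitude is φ_max = arccos|n̂_z| ≈ 42.7°.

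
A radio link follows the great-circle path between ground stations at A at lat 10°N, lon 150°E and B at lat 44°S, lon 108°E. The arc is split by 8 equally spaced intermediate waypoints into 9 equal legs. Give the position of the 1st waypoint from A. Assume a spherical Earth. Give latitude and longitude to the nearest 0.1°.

≈ lat 3.7°N, lon 146.1°E

Convert each endpoint to a unit vector on the sphere (x = cos φ cos λ, y = cos φ sin λ, z = sin φ).
The central angle between the endpoints is δ = arccos(p₁·p₂) ≈ 1.153 rad (66.1°).
Interpolate at f = 1/9 with slerp weights a = sin((1−f)δ)/sin δ ≈ 0.935, b = sin(fδ)/sin δ ≈ 0.140.
p = a·p₁ + b·p₂ ≈ (-0.829, 0.556, 0.065); φ = arcsin(p_z) ≈ 3.74°, λ = atan2(p_y, p_x) ≈ 146.13°.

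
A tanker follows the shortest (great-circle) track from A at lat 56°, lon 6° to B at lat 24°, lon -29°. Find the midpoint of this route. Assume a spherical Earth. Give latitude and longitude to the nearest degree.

Write both endpoints as unit vectors p₁, p₂ with components (cos φ cos λ, cos φ sin λ, sin φ).
The central angle between the endpoints is δ = arccos(p₁·p₂) ≈ 0.714 rad (40.9°).
Interpolate at f = 1/2 with slerp weights a = sin((1−f)δ)/sin δ ≈ 0.534, b = sin(fδ)/sin δ ≈ 0.534.
p = a·p₁ + b·p₂ ≈ (0.723, -0.205, 0.659); φ = arcsin(p_z) ≈ 41.26°, λ = atan2(p_y, p_x) ≈ -15.84°.

≈ lat 41°, lon -16°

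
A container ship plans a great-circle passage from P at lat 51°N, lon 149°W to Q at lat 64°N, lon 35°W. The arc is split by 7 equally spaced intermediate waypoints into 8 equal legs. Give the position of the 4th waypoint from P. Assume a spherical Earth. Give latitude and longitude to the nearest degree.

Convert each endpoint to a unit vector on the sphere (x = cos φ cos λ, y = cos φ sin λ, z = sin φ).
The central angle between the endpoints is δ = arccos(p₁·p₂) ≈ 0.944 rad (54.1°).
Interpolate at f = 4/8 with slerp weights a = sin((1−f)δ)/sin δ ≈ 0.561, b = sin(fδ)/sin δ ≈ 0.561.
p = a·p₁ + b·p₂ ≈ (-0.101, -0.323, 0.941); φ = arcsin(p_z) ≈ 70.21°, λ = atan2(p_y, p_x) ≈ -107.40°.

≈ lat 70°N, lon 107°W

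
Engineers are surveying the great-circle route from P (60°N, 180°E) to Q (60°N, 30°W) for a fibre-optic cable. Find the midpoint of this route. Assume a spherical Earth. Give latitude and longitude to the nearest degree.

Write both endpoints as unit vectors p₁, p₂ with components (cos φ cos λ, cos φ sin λ, sin φ).
The central angle between the endpoints is δ = arccos(p₁·p₂) ≈ 1.008 rad (57.8°).
Interpolate at f = 1/2 with slerp weights a = sin((1−f)δ)/sin δ ≈ 0.571, b = sin(fδ)/sin δ ≈ 0.571.
p = a·p₁ + b·p₂ ≈ (-0.038, -0.143, 0.989); φ = arcsin(p_z) ≈ 81.50°, λ = atan2(p_y, p_x) ≈ -105.00°.

≈ (82°N, 105°W)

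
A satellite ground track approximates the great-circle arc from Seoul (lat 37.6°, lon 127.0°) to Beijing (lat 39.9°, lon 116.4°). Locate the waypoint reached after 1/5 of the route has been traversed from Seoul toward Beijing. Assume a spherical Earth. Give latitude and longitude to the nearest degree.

Convert each endpoint to a unit vector on the sphere (x = cos φ cos λ, y = cos φ sin λ, z = sin φ).
The central angle between the endpoints is δ = arccos(p₁·p₂) ≈ 0.150 rad (8.6°).
Interpolate at f = 1/5 with slerp weights a = sin((1−f)δ)/sin δ ≈ 0.801, b = sin(fδ)/sin δ ≈ 0.201.
p = a·p₁ + b·p₂ ≈ (-0.450, 0.645, 0.618); φ = arcsin(p_z) ≈ 38.14°, λ = atan2(p_y, p_x) ≈ 124.94°.

≈ lat 38°, lon 125°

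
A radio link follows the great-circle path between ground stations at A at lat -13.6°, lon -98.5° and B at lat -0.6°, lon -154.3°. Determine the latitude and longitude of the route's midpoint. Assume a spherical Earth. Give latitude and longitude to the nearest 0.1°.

≈ lat -8.0°, lon -126.8°

Convert each endpoint to a unit vector on the sphere (x = cos φ cos λ, y = cos φ sin λ, z = sin φ).
The central angle between the endpoints is δ = arccos(p₁·p₂) ≈ 0.990 rad (56.7°).
Interpolate at f = 1/2 with slerp weights a = sin((1−f)δ)/sin δ ≈ 0.568, b = sin(fδ)/sin δ ≈ 0.568.
p = a·p₁ + b·p₂ ≈ (-0.594, -0.793, -0.140); φ = arcsin(p_z) ≈ -8.02°, λ = atan2(p_y, p_x) ≈ -126.83°.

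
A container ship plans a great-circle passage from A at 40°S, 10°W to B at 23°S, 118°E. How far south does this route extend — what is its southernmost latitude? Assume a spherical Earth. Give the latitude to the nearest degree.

The great circle lies in the plane with unit normal n̂ = (p₁ × p₂)/|p₁ × p₂|.
Here n̂_z ≈ +0.565; the vertex latitude is φ_max = arccos|n̂_z| ≈ 55.6°.
Check via Clairaut: cos φ_max = |cos φ₁| · sin C = cos(40.0°)·sin(132.5°) ≈ 0.565, again giving ≈ 55.6°.

≈ 56°S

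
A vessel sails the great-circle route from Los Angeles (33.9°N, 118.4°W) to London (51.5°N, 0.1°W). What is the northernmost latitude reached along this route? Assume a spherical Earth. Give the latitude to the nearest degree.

≈ 62°N

The great circle lies in the plane with unit normal n̂ = (p₁ × p₂)/|p₁ × p₂|.
Here n̂_z ≈ +0.464; the vertex latitude is φ_max = arccos|n̂_z| ≈ 62.4°.
Check via Clairaut: cos φ_max = |cos φ₁| · sin C = cos(33.9°)·sin(33.9°) ≈ 0.464, again giving ≈ 62.4°.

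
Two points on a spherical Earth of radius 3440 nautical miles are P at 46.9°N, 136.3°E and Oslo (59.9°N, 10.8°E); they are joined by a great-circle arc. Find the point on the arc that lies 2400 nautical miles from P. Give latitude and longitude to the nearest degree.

Write both endpoints as unit vectors p₁, p₂ with components (cos φ cos λ, cos φ sin λ, sin φ).
The central angle between the endpoints is δ = arccos(p₁·p₂) ≈ 1.123 rad (64.4°). The total great-circle distance is δ·R ≈ 1.123 × 3440 ≈ 3864 nmi, so the target fraction is f = 2400/3864 ≈ 0.621.
Interpolate at f ≈ 0.621 with slerp weights a = sin((1−f)δ)/sin δ ≈ 0.458, b = sin(fδ)/sin δ ≈ 0.713.
p = a·p₁ + b·p₂ ≈ (0.125, 0.283, 0.951); φ = arcsin(p_z) ≈ 71.97°, λ = atan2(p_y, p_x) ≈ 66.21°.

≈ 72°N, 66°E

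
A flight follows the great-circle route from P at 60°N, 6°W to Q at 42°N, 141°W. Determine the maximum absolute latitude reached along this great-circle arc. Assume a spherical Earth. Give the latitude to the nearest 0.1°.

≈ 73.9°N

The great circle lies in the plane with unit normal n̂ = (p₁ × p₂)/|p₁ × p₂|.
Here n̂_z ≈ -0.277; the vertex latitude is φ_max = arccos|n̂_z| ≈ 73.9°.
Check via Clairaut: cos φ_max = |cos φ₁| · sin C = cos(60.0°)·sin(33.6°) ≈ 0.277, again giving ≈ 73.9°.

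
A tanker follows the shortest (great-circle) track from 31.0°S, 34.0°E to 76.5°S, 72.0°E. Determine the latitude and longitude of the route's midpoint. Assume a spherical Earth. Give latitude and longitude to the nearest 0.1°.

From cos δ = sin φ₁ sin φ₂ + cos φ₁ cos φ₂ cos Δλ, the central angle is δ ≈ 0.852 rad (48.8°).
Interpolate at f = 1/2 with slerp weights a = sin((1−f)δ)/sin δ ≈ 0.549, b = sin(fδ)/sin δ ≈ 0.549.
p = a·p₁ + b·p₂ ≈ (0.430, 0.385, -0.817); φ = arcsin(p_z) ≈ -54.76°, λ = atan2(p_y, p_x) ≈ 41.86°.

≈ 54.8°S, 41.9°E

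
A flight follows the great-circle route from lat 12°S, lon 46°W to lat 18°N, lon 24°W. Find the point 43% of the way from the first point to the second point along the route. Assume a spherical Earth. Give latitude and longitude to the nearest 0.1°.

Write both endpoints as unit vectors p₁, p₂ with components (cos φ cos λ, cos φ sin λ, sin φ).
The central angle between the endpoints is δ = arccos(p₁·p₂) ≈ 0.646 rad (37.0°).
Interpolate at f = 0.43 with slerp weights a = sin((1−f)δ)/sin δ ≈ 0.598, b = sin(fδ)/sin δ ≈ 0.456.
p = a·p₁ + b·p₂ ≈ (0.802, -0.597, 0.016); φ = arcsin(p_z) ≈ 0.94°, λ = atan2(p_y, p_x) ≈ -36.66°.

≈ lat 0.9°N, lon 36.7°W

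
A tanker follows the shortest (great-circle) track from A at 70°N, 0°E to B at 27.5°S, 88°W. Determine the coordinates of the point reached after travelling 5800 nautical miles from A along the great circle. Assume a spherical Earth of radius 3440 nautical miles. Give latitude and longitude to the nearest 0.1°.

Convert each endpoint to a unit vector on the sphere (x = cos φ cos λ, y = cos φ sin λ, z = sin φ).
The central angle between the endpoints is δ = arccos(p₁·p₂) ≈ 2.008 rad (115.0°). The total great-circle distance is δ·R ≈ 2.008 × 3440 ≈ 6907 nmi, so the target fraction is f = 5800/6907 ≈ 0.840.
Interpolate at f ≈ 0.840 with slerp weights a = sin((1−f)δ)/sin δ ≈ 0.349, b = sin(fδ)/sin δ ≈ 1.096.
p = a·p₁ + b·p₂ ≈ (0.153, -0.972, -0.178); φ = arcsin(p_z) ≈ -10.26°, λ = atan2(p_y, p_x) ≈ -81.03°.

≈ 10.3°S, 81.0°W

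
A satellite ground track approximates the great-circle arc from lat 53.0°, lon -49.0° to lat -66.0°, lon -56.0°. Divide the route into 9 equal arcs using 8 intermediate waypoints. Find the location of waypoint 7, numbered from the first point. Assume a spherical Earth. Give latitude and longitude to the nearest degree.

≈ lat -40°, lon -53°

Convert each endpoint to a unit vector on the sphere (x = cos φ cos λ, y = cos φ sin λ, z = sin φ).
The central angle between the endpoints is δ = arccos(p₁·p₂) ≈ 2.079 rad (119.1°).
Interpolate at f = 7/9 with slerp weights a = sin((1−f)δ)/sin δ ≈ 0.510, b = sin(fδ)/sin δ ≈ 1.143.
p = a·p₁ + b·p₂ ≈ (0.462, -0.617, -0.637); φ = arcsin(p_z) ≈ -39.58°, λ = atan2(p_y, p_x) ≈ -53.22°.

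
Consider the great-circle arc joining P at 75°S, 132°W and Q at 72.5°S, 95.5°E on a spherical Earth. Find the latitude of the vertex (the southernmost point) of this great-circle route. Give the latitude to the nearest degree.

≈ 83°S

The great circle lies in the plane with unit normal n̂ = (p₁ × p₂)/|p₁ × p₂|.
Here n̂_z ≈ -0.116; the vertex latitude is φ_max = arccos|n̂_z| ≈ 83.3°.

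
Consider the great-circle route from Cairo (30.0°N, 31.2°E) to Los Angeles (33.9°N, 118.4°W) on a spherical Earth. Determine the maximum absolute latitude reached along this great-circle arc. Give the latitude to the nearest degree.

≈ 67°N

The great circle lies in the plane with unit normal n̂ = (p₁ × p₂)/|p₁ × p₂|.
Here n̂_z ≈ -0.387; the vertex latitude is φ_max = arccos|n̂_z| ≈ 67.2°.
Check via Clairaut: cos φ_max = |cos φ₁| · sin C = cos(30.0°)·sin(26.5°) ≈ 0.387, again giving ≈ 67.2°.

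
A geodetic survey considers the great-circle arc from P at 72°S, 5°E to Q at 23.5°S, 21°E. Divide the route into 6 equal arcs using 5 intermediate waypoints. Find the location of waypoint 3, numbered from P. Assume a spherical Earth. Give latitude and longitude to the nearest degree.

≈ 48°S, 17°E

Write both endpoints as unit vectors p₁, p₂ with components (cos φ cos λ, cos φ sin λ, sin φ).
The central angle between the endpoints is δ = arccos(p₁·p₂) ≈ 0.861 rad (49.3°).
Interpolate at f = 3/6 with slerp weights a = sin((1−f)δ)/sin δ ≈ 0.550, b = sin(fδ)/sin δ ≈ 0.550.
p = a·p₁ + b·p₂ ≈ (0.640, 0.196, -0.743); φ = arcsin(p_z) ≈ -47.96°, λ = atan2(p_y, p_x) ≈ 16.99°.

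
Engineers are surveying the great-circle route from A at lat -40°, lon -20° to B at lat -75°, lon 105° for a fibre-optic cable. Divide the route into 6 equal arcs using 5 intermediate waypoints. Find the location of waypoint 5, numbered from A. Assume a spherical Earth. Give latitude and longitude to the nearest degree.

≈ lat -79°, lon 63°

Convert each endpoint to a unit vector on the sphere (x = cos φ cos λ, y = cos φ sin λ, z = sin φ).
The central angle between the endpoints is δ = arccos(p₁·p₂) ≈ 1.039 rad (59.5°).
Interpolate at f = 5/6 with slerp weights a = sin((1−f)δ)/sin δ ≈ 0.200, b = sin(fδ)/sin δ ≈ 0.884.
p = a·p₁ + b·p₂ ≈ (0.085, 0.169, -0.982); φ = arcsin(p_z) ≈ -79.13°, λ = atan2(p_y, p_x) ≈ 63.32°.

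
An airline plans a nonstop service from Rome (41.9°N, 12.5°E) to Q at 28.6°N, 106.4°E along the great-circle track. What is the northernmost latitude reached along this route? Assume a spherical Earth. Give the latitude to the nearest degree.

The great circle lies in the plane with unit normal n̂ = (p₁ × p₂)/|p₁ × p₂|.
Here n̂_z ≈ +0.678; the vertex latitude is φ_max = arccos|n̂_z| ≈ 47.3°.

≈ 47°N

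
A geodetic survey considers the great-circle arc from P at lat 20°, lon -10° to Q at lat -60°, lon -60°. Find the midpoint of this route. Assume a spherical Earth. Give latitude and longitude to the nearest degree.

≈ lat -22°, lon -27°

Write both endpoints as unit vectors p₁, p₂ with components (cos φ cos λ, cos φ sin λ, sin φ).
The central angle between the endpoints is δ = arccos(p₁·p₂) ≈ 1.565 rad (89.7°).
Interpolate at f = 1/2 with slerp weights a = sin((1−f)δ)/sin δ ≈ 0.705, b = sin(fδ)/sin δ ≈ 0.705.
p = a·p₁ + b·p₂ ≈ (0.829, -0.420, -0.369); φ = arcsin(p_z) ≈ -21.68°, λ = atan2(p_y, p_x) ≈ -26.89°.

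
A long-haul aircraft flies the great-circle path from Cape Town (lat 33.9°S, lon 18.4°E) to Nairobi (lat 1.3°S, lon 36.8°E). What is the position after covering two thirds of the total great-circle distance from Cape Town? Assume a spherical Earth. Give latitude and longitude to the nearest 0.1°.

From cos δ = sin φ₁ sin φ₂ + cos φ₁ cos φ₂ cos Δλ, the central angle is δ ≈ 0.643 rad (36.9°).
Interpolate at f = 2/3 with slerp weights a = sin((1−f)δ)/sin δ ≈ 0.355, b = sin(fδ)/sin δ ≈ 0.693.
p = a·p₁ + b·p₂ ≈ (0.834, 0.508, -0.214); φ = arcsin(p_z) ≈ -12.33°, λ = atan2(p_y, p_x) ≈ 31.34°.

≈ lat 12.3°S, lon 31.3°E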